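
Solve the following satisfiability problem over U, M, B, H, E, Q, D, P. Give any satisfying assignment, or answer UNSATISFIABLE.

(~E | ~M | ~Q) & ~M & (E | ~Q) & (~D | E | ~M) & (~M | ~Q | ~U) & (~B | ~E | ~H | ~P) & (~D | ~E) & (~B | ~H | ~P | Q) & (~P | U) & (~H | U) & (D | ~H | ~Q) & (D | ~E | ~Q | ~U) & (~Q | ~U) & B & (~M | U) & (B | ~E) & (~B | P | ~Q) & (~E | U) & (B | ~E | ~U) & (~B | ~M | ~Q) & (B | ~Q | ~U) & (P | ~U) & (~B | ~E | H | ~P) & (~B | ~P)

Unit clause (~M) forces M = False.
Unit clause (B) forces B = True.
In (~B | ~P) only ~P is left, so P = False.
In (~B | P | ~Q) only ~Q is left, so Q = False.
In (P | ~U) only ~U is left, so U = False.
In (~H | U) only ~H is left, so H = False.
In (~E | U) only ~E is left, so E = False.
Set D = True.
All clauses satisfied.

U: False; M: False; B: True; H: False; E: False; Q: False; D: True; P: False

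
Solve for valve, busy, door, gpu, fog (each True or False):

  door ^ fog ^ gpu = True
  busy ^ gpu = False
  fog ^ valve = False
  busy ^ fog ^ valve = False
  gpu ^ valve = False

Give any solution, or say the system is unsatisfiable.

valve = False, busy = False, door = True, gpu = False, fog = False

door ^ fog ^ gpu = T ^ F ^ F = True ✓
busy ^ gpu = F ^ F = False ✓
fog ^ valve = F ^ F = False ✓
busy ^ fog ^ valve = F ^ F ^ F = False ✓
gpu ^ valve = F ^ F = False ✓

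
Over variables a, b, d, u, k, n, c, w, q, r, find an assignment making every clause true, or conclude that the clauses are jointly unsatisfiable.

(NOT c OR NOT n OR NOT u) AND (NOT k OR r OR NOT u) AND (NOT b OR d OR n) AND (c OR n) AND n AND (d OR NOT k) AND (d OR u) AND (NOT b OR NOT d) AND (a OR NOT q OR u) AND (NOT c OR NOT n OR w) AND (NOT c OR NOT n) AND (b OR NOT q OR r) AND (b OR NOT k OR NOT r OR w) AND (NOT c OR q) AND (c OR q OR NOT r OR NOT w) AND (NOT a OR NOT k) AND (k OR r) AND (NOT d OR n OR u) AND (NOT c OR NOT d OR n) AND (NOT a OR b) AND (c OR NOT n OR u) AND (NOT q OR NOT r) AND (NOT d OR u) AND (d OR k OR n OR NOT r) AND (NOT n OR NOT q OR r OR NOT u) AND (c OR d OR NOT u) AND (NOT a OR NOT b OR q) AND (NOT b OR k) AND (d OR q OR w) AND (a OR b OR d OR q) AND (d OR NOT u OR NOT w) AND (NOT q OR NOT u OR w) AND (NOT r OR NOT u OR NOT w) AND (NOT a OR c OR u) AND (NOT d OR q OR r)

Unit clause (n) forces n = True.
In (NOT c OR NOT n) only NOT c is left, so c = False.
In (c OR NOT n OR u) only u is left, so u = True.
In (c OR d OR NOT u) only d is left, so d = True.
In (NOT b OR NOT d) only NOT b is left, so b = False.
In (NOT a OR b) only NOT a is left, so a = False.
Try k = True:
  (NOT k OR r OR NOT u) forces r = True.
  (b OR NOT k OR NOT r OR w) forces w = True.
  clause (NOT r OR NOT u OR NOT w) is falsified — backtrack.
So k = False.
  then (k OR r) forces r = True.
  then (NOT q OR NOT r) forces q = False.
  then (NOT r OR NOT u OR NOT w) forces w = False.
All clauses satisfied.

a = False; b = False; d = True; u = True; k = False; n = True; c = False; w = False; q = False; r = True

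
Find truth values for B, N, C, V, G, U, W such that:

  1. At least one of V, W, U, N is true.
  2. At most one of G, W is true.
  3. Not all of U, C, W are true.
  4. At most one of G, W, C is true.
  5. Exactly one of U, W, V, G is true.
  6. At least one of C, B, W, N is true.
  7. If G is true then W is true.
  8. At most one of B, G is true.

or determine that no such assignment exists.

B: False, N: False, C: True, V: False, G: False, U: True, W: False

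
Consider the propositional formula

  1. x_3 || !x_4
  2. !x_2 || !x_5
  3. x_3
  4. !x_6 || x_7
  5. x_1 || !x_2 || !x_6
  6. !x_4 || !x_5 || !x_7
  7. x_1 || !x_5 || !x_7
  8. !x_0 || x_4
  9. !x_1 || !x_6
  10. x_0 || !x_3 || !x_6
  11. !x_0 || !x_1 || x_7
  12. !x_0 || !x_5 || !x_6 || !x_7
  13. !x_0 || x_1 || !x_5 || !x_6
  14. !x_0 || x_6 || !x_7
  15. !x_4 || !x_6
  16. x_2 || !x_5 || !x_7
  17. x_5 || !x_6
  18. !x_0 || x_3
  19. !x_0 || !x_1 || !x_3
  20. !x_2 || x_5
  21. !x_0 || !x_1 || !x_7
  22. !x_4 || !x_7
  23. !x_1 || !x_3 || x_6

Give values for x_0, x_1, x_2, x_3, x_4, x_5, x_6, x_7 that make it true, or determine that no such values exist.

x_0: False; x_1: False; x_2: False; x_3: True; x_4: False; x_5: True; x_6: False; x_7: False

Unit clause (x_3) forces x_3 = True.
Set x_0 = False.
  then (x_0 || !x_3 || !x_6) forces x_6 = False.
  then (!x_1 || !x_3 || x_6) forces x_1 = False.
Try x_2 = True:
  (!x_2 || !x_5) forces x_5 = False.
  clause (!x_2 || x_5) is falsified — backtrack.
So x_2 = False.
Set x_4 = False.
Set x_5 = True.
  then (x_1 || !x_5 || !x_7) forces x_7 = False.
All clauses satisfied.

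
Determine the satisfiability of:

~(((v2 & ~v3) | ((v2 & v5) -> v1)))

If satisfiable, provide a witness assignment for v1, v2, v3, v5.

v1=F; v2=T; v3=T; v5=T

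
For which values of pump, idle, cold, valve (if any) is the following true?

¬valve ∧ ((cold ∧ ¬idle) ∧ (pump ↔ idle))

pump=F, idle=F, cold=T, valve=F

  ¬valve = True
  (cold ∧ ¬idle) ∧ (pump ↔ idle) = True
    cold ∧ ¬idle = True
      ¬idle = True
    pump ↔ idle = True
Both conjuncts True, so the formula holds.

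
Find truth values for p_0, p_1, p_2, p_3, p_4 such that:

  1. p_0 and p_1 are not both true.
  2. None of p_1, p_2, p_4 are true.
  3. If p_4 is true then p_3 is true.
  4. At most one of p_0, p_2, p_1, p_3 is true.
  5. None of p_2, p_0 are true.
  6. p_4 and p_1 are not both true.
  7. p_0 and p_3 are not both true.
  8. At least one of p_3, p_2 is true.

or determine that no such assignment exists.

p_0=F, p_1=F, p_2=F, p_3=T, p_4=F

  (1) p_0=F, p_1=F — not both ✓
  (2) {p_1, p_2, p_4}: 0 true — none ✓
  (3) p_4=F ⇒ p_3: vacuous ✓
  (4) {p_0, p_2, p_1, p_3}: 1 true — at most one ✓
  (5) {p_2, p_0}: 0 true — none ✓
  (6) p_4=F, p_1=F — not both ✓
  (7) p_0=F, p_3=T — not both ✓
  (8) {p_3, p_2}: 1 true — at least one ✓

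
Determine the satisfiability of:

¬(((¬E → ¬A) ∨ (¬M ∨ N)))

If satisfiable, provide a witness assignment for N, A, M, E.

N=F, A=T, M=T, E=F

  ¬(((¬E → ¬A) ∨ (¬M ∨ N))) = True
    (¬E → ¬A) ∨ (¬M ∨ N) = False
      ¬E → ¬A = False
        ¬E = True
        ¬A = False
      ¬M ∨ N = False
        ¬M = False
The formula evaluates to True.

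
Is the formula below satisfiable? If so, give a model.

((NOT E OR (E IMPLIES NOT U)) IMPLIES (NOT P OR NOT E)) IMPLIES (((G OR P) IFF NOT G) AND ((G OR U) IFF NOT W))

G=F, P=T, E=T, U=F, W=T

  ((NOT E OR (E IMPLIES NOT U)) IMPLIES (NOT P OR NOT E)) IMPLIES (((G OR P) IFF NOT G) AND ((G OR U) IFF NOT W)) = True
    (NOT E OR (E IMPLIES NOT U)) IMPLIES (NOT P OR NOT E) = False
      NOT E OR (E IMPLIES NOT U) = True
        NOT E = False
        E IMPLIES NOT U = True
          NOT U = True
      NOT P OR NOT E = False
        NOT P = False
        NOT E = False
    ((G OR P) IFF NOT G) AND ((G OR U) IFF NOT W) = True
      (G OR P) IFF NOT G = True
        G OR P = True
        NOT G = True
      (G OR U) IFF NOT W = True
        G OR U = False
        NOT W = False
The formula evaluates to True.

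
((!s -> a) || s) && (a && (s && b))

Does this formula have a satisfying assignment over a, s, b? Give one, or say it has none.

a: True, s: True, b: True

  (!s -> a) || s = True
    !s -> a = True
      !s = False
  a && (s && b) = True
    s && b = True
Both conjuncts True, so the formula holds.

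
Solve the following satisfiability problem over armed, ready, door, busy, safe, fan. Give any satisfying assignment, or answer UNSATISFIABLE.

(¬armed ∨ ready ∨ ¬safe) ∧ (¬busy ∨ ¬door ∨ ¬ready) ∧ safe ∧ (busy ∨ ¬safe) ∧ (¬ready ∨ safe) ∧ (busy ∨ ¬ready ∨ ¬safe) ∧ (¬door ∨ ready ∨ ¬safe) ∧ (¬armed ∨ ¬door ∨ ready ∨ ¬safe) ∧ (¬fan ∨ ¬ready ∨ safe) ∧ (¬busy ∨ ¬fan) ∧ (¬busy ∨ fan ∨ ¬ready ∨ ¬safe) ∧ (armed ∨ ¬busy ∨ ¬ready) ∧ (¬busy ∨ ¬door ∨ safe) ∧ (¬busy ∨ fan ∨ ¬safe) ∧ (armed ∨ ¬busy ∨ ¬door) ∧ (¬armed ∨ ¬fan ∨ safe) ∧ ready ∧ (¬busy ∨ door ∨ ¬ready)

Case safe = True:
  (busy ∨ ¬safe) forces busy = True.
  (¬busy ∨ ¬fan) forces fan = False.
  Clause (¬busy ∨ fan ∨ ¬safe) is falsified — contradiction.
Case safe = False:
  Clause (safe) is falsified — contradiction.
Both cases fail, so the formula is unsatisfiable.

UNSATISFIABLE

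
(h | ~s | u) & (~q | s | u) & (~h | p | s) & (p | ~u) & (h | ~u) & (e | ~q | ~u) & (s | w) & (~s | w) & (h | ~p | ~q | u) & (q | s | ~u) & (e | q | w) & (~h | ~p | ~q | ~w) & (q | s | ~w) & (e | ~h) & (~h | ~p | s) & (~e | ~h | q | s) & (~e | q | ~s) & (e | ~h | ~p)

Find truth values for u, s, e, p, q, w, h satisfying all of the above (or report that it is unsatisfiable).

Set u = False.
Try s = False:
  (~q | s | u) forces q = False.
  (s | w) forces w = True.
  clause (q | s | ~w) is falsified — backtrack.
So s = True.
  then (h | ~s | u) forces h = True.
  then (~s | w) forces w = True.
  then (e | ~h) forces e = True.
  then (~e | q | ~s) forces q = True.
  then (~h | ~p | ~q | ~w) forces p = False.
All clauses satisfied.

u = False, s = True, e = True, p = False, q = True, w = True, h = True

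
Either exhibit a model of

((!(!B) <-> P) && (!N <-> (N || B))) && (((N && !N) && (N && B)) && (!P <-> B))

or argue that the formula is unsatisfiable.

Unsatisfiable — no assignment works.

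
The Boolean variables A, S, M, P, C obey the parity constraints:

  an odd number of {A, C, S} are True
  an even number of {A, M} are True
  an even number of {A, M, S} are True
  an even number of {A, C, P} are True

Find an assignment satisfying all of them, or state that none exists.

A = True, S = False, M = True, P = True, C = False

{A, C, S}: 1 true → odd ✓
{A, M}: 2 true → even ✓
{A, M, S}: 2 true → even ✓
{A, C, P}: 2 true → even ✓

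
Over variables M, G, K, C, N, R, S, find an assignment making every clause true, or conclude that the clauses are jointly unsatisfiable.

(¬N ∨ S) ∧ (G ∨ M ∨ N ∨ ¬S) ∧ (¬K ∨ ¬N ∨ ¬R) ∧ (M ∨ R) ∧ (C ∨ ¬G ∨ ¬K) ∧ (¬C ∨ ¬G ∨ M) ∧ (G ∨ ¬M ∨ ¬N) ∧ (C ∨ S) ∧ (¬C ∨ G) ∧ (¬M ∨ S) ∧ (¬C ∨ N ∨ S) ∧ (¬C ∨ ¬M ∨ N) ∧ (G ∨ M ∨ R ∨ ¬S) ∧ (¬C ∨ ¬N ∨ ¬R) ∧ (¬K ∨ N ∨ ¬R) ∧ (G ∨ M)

M=T; G=T; K=F; C=F; N=T; R=F; S=T

Set M = True.
  then (¬M ∨ S) forces S = True.
Set G = True.
Set K = False.
Set C = False.
Set N = True.
Set R = False.
All clauses satisfied.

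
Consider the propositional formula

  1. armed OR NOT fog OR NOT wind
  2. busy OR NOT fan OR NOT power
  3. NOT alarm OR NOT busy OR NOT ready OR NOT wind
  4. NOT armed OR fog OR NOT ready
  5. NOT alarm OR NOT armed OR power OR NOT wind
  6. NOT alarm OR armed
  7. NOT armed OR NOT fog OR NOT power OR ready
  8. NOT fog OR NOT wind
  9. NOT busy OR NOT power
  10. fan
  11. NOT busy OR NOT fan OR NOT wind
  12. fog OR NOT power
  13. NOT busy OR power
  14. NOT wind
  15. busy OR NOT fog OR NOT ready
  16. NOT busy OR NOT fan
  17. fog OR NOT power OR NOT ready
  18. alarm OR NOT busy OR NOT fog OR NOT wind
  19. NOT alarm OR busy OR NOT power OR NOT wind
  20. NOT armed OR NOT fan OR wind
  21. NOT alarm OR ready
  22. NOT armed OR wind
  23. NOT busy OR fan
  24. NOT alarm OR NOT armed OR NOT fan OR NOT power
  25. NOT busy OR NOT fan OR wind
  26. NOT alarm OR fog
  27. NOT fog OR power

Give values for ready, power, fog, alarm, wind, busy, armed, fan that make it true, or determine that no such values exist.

ready=F, power=F, fog=F, alarm=F, wind=F, busy=F, armed=F, fan=T

Unit clause (fan) forces fan = True.
Unit clause (NOT wind) forces wind = False.
In (NOT busy OR NOT fan) only NOT busy is left, so busy = False.
In (NOT armed OR NOT fan OR wind) only NOT armed is left, so armed = False.
In (busy OR NOT fan OR NOT power) only NOT power is left, so power = False.
In (NOT alarm OR armed) only NOT alarm is left, so alarm = False.
In (NOT fog OR power) only NOT fog is left, so fog = False.
Set ready = False.
All clauses satisfied.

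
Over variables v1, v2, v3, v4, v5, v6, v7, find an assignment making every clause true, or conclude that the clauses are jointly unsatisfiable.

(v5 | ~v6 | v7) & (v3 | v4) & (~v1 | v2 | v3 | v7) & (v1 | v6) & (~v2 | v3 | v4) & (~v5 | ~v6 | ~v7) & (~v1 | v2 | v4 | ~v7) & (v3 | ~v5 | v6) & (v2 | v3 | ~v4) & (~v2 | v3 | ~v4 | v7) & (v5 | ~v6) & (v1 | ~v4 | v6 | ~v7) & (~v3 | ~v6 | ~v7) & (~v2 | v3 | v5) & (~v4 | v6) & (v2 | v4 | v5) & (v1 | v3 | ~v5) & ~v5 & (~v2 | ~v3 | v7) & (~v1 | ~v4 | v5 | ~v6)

v1 = True, v2 = True, v3 = True, v4 = False, v5 = False, v6 = False, v7 = True

Unit clause (~v5) forces v5 = False.
In (v5 | ~v6) only ~v6 is left, so v6 = False.
In (~v4 | v6) only ~v4 is left, so v4 = False.
In (v2 | v4 | v5) only v2 is left, so v2 = True.
In (v3 | v4) only v3 is left, so v3 = True.
In (v1 | v6) only v1 is left, so v1 = True.
In (~v2 | ~v3 | v7) only v7 is left, so v7 = True.
All clauses satisfied.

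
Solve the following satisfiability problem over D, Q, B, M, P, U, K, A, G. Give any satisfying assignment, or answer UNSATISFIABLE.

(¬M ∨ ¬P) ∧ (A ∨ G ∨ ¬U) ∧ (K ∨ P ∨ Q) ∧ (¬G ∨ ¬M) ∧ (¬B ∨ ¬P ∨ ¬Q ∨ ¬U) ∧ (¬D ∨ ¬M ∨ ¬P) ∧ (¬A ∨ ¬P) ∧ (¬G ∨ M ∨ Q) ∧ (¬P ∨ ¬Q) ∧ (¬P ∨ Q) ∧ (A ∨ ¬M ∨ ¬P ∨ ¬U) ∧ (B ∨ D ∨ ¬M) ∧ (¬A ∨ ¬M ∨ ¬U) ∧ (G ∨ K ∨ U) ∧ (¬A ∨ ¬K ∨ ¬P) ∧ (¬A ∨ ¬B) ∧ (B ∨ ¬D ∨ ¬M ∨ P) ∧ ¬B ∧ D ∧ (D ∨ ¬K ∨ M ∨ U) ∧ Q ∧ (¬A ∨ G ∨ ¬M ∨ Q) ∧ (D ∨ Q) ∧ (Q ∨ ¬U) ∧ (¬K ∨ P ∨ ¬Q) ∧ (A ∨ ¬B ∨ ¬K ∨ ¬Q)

D = True; Q = True; B = False; M = False; P = False; U = True; K = False; A = True; G = True

Unit clause (¬B) forces B = False.
Unit clause (D) forces D = True.
Unit clause (Q) forces Q = True.
In (¬P ∨ ¬Q) only ¬P is left, so P = False.
In (B ∨ ¬D ∨ ¬M ∨ P) only ¬M is left, so M = False.
In (¬K ∨ P ∨ ¬Q) only ¬K is left, so K = False.
Set U = True.
Set A = True.
Set G = True.
All clauses satisfied.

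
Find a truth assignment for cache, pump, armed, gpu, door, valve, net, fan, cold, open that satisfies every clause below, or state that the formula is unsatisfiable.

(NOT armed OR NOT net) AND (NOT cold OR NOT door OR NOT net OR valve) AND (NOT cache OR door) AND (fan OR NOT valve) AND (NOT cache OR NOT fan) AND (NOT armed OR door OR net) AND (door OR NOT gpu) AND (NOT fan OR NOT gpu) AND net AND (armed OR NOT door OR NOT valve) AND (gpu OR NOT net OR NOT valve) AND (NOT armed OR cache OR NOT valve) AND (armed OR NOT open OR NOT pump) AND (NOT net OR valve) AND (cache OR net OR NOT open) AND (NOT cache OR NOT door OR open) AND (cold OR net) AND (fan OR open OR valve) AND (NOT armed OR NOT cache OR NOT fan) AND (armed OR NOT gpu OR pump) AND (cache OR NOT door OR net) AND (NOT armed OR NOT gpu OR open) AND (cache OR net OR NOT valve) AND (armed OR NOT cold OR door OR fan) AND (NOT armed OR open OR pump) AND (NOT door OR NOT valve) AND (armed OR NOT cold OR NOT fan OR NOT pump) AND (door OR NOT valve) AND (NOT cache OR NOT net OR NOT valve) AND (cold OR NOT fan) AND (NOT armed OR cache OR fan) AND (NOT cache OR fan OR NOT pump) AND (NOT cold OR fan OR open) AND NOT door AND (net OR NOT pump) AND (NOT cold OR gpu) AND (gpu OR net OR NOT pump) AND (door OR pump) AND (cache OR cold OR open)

UNSATISFIABLE

Case gpu = True:
  (door OR NOT gpu) forces door = True.
  Clause (NOT door) is falsified — contradiction.
Case gpu = False:
  (net) forces net = True.
  (NOT armed OR NOT net) forces armed = False.
  (gpu OR NOT net OR NOT valve) forces valve = False.
  Clause (NOT net OR valve) is falsified — contradiction.
Both cases fail, so the formula is unsatisfiable.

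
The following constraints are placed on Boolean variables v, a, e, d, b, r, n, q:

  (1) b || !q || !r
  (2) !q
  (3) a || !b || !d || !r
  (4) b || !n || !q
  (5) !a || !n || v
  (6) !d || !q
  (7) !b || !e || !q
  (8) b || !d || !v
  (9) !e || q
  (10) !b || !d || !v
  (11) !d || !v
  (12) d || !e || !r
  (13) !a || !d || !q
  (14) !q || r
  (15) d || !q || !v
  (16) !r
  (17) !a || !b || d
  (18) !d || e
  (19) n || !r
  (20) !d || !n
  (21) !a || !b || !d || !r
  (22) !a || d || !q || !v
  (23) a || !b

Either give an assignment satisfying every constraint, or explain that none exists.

v: False, a: False, e: False, d: False, b: False, r: False, n: False, q: False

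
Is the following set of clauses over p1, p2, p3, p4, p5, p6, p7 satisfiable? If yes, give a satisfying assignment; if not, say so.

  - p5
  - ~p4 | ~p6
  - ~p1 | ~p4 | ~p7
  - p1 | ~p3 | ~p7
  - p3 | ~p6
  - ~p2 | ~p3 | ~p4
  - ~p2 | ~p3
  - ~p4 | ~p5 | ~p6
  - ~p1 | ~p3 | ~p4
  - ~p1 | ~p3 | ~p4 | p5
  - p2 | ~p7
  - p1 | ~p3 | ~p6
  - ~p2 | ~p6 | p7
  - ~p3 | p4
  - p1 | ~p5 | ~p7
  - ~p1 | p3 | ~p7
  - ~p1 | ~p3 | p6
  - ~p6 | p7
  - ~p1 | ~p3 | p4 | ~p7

Unit clause (p5) forces p5 = True.
Set p1 = False.
  then (p1 | ~p5 | ~p7) forces p7 = False.
  then (~p6 | p7) forces p6 = False.
Set p2 = False.
Set p3 = False.
Set p4 = False.
All clauses satisfied.

p1: False, p2: False, p3: False, p4: False, p5: True, p6: False, p7: False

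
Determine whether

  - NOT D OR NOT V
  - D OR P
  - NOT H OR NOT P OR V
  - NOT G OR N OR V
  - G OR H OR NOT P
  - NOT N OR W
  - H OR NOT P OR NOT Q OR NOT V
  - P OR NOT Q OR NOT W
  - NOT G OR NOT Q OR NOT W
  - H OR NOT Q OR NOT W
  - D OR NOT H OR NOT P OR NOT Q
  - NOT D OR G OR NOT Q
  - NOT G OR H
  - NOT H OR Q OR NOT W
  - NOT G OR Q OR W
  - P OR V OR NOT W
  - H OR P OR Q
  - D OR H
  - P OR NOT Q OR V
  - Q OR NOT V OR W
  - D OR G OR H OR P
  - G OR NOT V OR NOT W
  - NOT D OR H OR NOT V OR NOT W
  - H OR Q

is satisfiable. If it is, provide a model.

Set Q = False.
  then (H OR Q) forces H = True.
  then (NOT H OR Q OR NOT W) forces W = False.
  then (NOT G OR Q OR W) forces G = False.
  then (Q OR NOT V OR W) forces V = False.
  then (NOT H OR NOT P OR V) forces P = False.
  then (NOT N OR W) forces N = False.
  then (D OR P) forces D = True.
All clauses satisfied.

Q = False; P = False; H = True; D = True; W = False; N = False; V = False; G = False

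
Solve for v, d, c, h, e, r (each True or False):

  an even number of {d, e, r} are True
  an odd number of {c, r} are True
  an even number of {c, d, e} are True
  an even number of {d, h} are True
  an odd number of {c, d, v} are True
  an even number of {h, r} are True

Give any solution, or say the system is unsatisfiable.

Unsatisfiable — no assignment works.

Adding constraints 1, 2, 3 mod 2: every variable appears an even number of times on the left, so the left side is 0.
But the right sides sum to 1 (mod 2). 0 ≠ 1 — the system is inconsistent.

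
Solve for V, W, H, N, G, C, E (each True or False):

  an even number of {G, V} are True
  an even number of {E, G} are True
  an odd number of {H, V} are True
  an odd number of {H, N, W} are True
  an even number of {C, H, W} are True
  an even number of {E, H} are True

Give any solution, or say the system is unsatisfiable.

Adding constraints 1, 2, 3, 6 mod 2: every variable appears an even number of times on the left, so the left side is 0.
But the right sides sum to 1 (mod 2). 0 ≠ 1 — the system is inconsistent.

Unsatisfiable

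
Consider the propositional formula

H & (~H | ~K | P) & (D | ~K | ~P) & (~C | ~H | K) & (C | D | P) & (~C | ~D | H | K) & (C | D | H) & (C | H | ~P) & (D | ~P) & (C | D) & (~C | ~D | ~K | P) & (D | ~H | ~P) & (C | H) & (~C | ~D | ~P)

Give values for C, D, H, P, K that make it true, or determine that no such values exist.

C=F; D=T; H=T; P=T; K=F

Unit clause (H) forces H = True.
Set C = False.
  then (C | D) forces D = True.
Set P = True.
Set K = False.
All clauses satisfied.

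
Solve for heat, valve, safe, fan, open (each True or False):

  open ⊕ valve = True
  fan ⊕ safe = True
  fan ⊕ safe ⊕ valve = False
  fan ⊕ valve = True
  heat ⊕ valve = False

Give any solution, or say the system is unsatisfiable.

heat=T, valve=T, safe=T, fan=F, open=F

open ⊕ valve = F ⊕ T = True ✓
fan ⊕ safe = F ⊕ T = True ✓
fan ⊕ safe ⊕ valve = F ⊕ T ⊕ T = False ✓
fan ⊕ valve = F ⊕ T = True ✓
heat ⊕ valve = T ⊕ T = False ✓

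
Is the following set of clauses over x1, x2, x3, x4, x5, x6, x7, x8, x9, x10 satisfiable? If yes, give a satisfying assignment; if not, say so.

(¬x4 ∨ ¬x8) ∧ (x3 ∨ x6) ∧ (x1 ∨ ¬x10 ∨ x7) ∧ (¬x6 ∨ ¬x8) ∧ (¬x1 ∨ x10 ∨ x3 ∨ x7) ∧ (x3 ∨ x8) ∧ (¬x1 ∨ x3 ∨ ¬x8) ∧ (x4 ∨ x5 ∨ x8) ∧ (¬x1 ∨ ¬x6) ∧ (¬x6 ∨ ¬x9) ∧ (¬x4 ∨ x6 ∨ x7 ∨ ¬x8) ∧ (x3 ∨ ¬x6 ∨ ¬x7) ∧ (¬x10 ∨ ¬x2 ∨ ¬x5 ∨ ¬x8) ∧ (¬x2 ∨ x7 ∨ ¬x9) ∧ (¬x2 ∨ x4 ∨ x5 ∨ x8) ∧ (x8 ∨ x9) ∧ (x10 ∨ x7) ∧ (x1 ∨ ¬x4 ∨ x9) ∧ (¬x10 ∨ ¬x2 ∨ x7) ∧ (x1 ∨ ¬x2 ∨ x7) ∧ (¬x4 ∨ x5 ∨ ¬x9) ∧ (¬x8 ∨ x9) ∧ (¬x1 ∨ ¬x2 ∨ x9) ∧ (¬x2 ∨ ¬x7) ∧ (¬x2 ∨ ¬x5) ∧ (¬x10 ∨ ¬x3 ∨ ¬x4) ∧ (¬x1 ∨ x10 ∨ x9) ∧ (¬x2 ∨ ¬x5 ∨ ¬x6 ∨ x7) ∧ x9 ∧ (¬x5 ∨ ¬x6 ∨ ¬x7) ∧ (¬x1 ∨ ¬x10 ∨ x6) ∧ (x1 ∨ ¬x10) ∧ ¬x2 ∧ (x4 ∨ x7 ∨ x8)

x1 = True, x2 = False, x3 = True, x4 = False, x5 = False, x6 = False, x7 = True, x8 = True, x9 = True, x10 = False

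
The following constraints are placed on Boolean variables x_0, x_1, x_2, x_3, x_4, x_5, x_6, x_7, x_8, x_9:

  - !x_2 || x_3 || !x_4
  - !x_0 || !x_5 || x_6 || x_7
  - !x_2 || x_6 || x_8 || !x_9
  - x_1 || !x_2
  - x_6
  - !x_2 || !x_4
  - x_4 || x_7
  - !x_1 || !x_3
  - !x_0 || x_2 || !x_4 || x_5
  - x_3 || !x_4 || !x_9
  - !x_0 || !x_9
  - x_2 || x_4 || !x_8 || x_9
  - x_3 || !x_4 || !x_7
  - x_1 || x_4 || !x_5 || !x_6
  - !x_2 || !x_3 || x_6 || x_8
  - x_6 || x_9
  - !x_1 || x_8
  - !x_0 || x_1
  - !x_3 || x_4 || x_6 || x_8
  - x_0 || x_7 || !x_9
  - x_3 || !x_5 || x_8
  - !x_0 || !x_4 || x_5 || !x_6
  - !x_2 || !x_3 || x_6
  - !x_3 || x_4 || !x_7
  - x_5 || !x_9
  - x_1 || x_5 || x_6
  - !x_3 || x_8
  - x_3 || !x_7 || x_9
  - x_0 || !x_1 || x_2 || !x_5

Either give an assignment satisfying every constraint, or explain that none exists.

Unit clause (x_6) forces x_6 = True.
Set x_0 = False.
Set x_1 = False.
  then (x_1 || !x_2) forces x_2 = False.
Set x_3 = False.
Try x_4 = False:
  (x_4 || x_7) forces x_7 = True.
  (x_1 || x_4 || !x_5 || !x_6) forces x_5 = False.
  (x_5 || !x_9) forces x_9 = False.
  clause (x_3 || !x_7 || x_9) is falsified — backtrack.
So x_4 = True.
  then (x_3 || !x_4 || !x_9) forces x_9 = False.
  then (x_3 || !x_4 || !x_7) forces x_7 = False.
Set x_5 = True.
  then (x_3 || !x_5 || x_8) forces x_8 = True.
All clauses satisfied.

x_0 = False, x_1 = False, x_2 = False, x_3 = False, x_4 = True, x_5 = True, x_6 = True, x_7 = False, x_8 = True, x_9 = False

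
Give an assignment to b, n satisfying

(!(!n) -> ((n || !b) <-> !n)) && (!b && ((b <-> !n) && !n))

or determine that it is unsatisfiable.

Case n = True: the conjunct !(!n) -> ((n || !b) <-> !n) becomes !False -> (True <-> False) = False.
Case n = False: the formula simplifies to !b && b.
  b = True: the conjunct !b is False.
  b = False: the conjunct b is False.
Both cases fail — unsatisfiable.

No satisfying assignment exists.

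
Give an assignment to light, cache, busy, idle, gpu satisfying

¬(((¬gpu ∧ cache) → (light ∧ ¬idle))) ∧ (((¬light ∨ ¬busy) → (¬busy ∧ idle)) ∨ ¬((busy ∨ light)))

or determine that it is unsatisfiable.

light: False, cache: True, busy: False, idle: False, gpu: False

  ¬(((¬gpu ∧ cache) → (light ∧ ¬idle))) = True
    (¬gpu ∧ cache) → (light ∧ ¬idle) = False
      ¬gpu ∧ cache = True
        ¬gpu = True
      light ∧ ¬idle = False
        ¬idle = True
  ((¬light ∨ ¬busy) → (¬busy ∧ idle)) ∨ ¬((busy ∨ light)) = True
    (¬light ∨ ¬busy) → (¬busy ∧ idle) = False
      ¬light ∨ ¬busy = True
        ¬light = True
        ¬busy = True
      ¬busy ∧ idle = False
        ¬busy = True
    ¬((busy ∨ light)) = True
      busy ∨ light = False
Both conjuncts True, so the formula holds.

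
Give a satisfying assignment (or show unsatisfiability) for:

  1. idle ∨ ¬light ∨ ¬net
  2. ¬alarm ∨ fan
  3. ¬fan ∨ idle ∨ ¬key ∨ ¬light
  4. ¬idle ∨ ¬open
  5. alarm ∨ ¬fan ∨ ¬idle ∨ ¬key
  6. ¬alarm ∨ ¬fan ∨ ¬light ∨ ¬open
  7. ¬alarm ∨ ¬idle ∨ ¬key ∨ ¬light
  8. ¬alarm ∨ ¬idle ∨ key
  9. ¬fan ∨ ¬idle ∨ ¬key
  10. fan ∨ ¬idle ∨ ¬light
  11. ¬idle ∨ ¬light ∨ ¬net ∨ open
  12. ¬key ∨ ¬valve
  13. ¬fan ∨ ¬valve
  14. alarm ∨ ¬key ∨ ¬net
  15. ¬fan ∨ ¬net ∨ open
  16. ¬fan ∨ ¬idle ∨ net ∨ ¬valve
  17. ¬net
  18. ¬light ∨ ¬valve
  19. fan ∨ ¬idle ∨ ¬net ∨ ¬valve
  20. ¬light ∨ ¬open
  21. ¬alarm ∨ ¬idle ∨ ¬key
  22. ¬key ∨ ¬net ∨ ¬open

Unit clause (¬net) forces net = False.
Set fan = True.
  then (¬fan ∨ ¬valve) forces valve = False.
Set light = False.
Set key = False.
Set open = True.
  then (¬idle ∨ ¬open) forces idle = False.
Set alarm = False.
All clauses satisfied.

fan = True; light = False; key = False; open = True; alarm = False; idle = False; net = False; valve = False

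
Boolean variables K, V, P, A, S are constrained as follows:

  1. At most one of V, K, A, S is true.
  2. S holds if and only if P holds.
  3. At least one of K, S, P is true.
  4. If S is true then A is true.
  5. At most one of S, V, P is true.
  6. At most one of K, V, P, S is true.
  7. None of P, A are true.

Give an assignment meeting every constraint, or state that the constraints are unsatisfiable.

K = True; V = False; P = False; A = False; S = False

  (1) {V, K, A, S}: 1 true — at most one ✓
  (2) S=F, P=F — same ✓
  (3) {K, S, P}: 1 true — at least one ✓
  (4) S=F ⇒ A: vacuous ✓
  (5) {S, V, P}: 0 true — at most one ✓
  (6) {K, V, P, S}: 1 true — at most one ✓
  (7) {P, A}: 0 true — none ✓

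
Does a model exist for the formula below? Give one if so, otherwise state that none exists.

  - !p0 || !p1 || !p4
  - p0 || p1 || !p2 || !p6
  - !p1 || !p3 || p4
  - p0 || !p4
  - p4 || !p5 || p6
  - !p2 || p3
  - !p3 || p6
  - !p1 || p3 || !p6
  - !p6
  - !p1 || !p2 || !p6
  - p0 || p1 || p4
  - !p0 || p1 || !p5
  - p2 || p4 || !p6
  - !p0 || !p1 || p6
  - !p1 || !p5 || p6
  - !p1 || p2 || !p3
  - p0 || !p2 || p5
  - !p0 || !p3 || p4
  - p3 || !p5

Unit clause (!p6) forces p6 = False.
In (!p3 || p6) only !p3 is left, so p3 = False.
In (p3 || !p5) only !p5 is left, so p5 = False.
In (!p2 || p3) only !p2 is left, so p2 = False.
Set p0 = True.
  then (!p0 || !p1 || p6) forces p1 = False.
Set p4 = False.
All clauses satisfied.

p0=T, p1=F, p2=F, p3=F, p4=F, p5=F, p6=F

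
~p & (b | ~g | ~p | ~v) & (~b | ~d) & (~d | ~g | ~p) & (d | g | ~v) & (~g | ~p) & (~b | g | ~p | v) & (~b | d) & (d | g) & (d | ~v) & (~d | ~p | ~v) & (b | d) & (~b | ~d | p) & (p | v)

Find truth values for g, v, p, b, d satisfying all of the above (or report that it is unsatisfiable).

Unit clause (~p) forces p = False.
In (p | v) only v is left, so v = True.
In (d | ~v) only d is left, so d = True.
In (~b | ~d | p) only ~b is left, so b = False.
Set g = True.
All clauses satisfied.

g: True, v: True, p: False, b: False, d: True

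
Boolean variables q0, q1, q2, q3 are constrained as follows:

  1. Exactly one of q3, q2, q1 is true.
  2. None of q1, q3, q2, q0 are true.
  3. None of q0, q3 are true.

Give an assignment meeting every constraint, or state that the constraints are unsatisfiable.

The formula is unsatisfiable.

Case q1 = True:
  Constraint (2) is violated (q1=T) — contradiction.
Case q1 = False:
  (2) forces q3 = False.
  (1) with q3=F, q1=F forces q2 = True.
  Constraint (2) is violated (q2=T) — contradiction.
Both cases fail — unsatisfiable.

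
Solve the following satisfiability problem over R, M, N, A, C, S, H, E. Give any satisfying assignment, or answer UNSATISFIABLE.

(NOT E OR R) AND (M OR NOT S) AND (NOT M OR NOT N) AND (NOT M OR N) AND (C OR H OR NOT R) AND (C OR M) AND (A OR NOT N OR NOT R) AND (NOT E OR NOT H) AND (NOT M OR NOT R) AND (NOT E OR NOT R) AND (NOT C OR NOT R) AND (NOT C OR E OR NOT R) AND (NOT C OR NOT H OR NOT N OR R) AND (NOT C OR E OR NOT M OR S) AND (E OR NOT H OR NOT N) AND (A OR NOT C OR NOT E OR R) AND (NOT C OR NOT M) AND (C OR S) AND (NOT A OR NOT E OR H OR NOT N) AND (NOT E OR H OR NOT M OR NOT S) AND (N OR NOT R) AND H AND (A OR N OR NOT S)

R=F, M=F, N=F, A=T, C=T, S=F, H=T, E=F

Unit clause (H) forces H = True.
In (NOT E OR NOT H) only NOT E is left, so E = False.
In (E OR NOT H OR NOT N) only NOT N is left, so N = False.
In (N OR NOT R) only NOT R is left, so R = False.
In (NOT M OR N) only NOT M is left, so M = False.
In (C OR M) only C is left, so C = True.
In (M OR NOT S) only NOT S is left, so S = False.
Set A = True.
All clauses satisfied.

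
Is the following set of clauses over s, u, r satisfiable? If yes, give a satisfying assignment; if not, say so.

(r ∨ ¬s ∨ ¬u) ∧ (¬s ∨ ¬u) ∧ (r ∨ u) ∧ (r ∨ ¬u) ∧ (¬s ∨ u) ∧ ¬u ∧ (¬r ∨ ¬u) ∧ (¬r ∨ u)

No satisfying assignment exists.

Case u = True:
  Clause (¬u) is falsified — contradiction.
Case u = False:
  (r ∨ u) forces r = True.
  Clause (¬r ∨ u) is falsified — contradiction.
Both cases fail, so the formula is unsatisfiable.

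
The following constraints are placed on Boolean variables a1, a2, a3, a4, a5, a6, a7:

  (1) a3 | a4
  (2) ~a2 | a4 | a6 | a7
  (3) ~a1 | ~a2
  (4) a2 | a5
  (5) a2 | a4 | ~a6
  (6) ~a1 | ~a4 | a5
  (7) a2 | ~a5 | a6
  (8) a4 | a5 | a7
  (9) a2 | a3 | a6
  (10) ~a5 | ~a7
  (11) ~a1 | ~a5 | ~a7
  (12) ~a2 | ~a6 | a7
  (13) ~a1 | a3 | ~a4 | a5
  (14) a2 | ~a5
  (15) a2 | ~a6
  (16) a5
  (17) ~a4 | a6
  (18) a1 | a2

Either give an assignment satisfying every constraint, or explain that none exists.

Case a5 = True:
  (~a5 | ~a7) forces a7 = False.
  (a2 | ~a5) forces a2 = True.
  (~a1 | ~a2) forces a1 = False.
  (~a2 | ~a6 | a7) forces a6 = False.
  (~a2 | a4 | a6 | a7) forces a4 = True.
  Clause (~a4 | a6) is falsified — contradiction.
Case a5 = False:
  Clause (a5) is falsified — contradiction.
Both cases fail, so the formula is unsatisfiable.

No satisfying assignment exists.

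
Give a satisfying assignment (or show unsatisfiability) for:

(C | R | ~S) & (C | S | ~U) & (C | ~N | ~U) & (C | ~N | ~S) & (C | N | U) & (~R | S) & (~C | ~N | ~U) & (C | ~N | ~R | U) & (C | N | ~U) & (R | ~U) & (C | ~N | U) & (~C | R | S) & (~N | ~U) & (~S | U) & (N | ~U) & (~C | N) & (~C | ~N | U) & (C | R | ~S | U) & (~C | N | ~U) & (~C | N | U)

UNSATISFIABLE

Case N = True:
  (~N | ~U) forces U = False.
  (C | ~N | U) forces C = True.
  Clause (~C | ~N | U) is falsified — contradiction.
Case N = False:
  (N | ~U) forces U = False.
  (C | N | U) forces C = True.
  Clause (~C | N) is falsified — contradiction.
Both cases fail, so the formula is unsatisfiable.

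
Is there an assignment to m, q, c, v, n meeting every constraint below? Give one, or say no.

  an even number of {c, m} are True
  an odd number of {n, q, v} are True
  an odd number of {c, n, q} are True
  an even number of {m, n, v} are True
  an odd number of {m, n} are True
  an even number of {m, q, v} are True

m = True; q = False; c = True; v = True; n = False

{c, m}: 2 true → even ✓
{n, q, v}: 1 true → odd ✓
{c, n, q}: 1 true → odd ✓
{m, n, v}: 2 true → even ✓
{m, n}: 1 true → odd ✓
{m, q, v}: 2 true → even ✓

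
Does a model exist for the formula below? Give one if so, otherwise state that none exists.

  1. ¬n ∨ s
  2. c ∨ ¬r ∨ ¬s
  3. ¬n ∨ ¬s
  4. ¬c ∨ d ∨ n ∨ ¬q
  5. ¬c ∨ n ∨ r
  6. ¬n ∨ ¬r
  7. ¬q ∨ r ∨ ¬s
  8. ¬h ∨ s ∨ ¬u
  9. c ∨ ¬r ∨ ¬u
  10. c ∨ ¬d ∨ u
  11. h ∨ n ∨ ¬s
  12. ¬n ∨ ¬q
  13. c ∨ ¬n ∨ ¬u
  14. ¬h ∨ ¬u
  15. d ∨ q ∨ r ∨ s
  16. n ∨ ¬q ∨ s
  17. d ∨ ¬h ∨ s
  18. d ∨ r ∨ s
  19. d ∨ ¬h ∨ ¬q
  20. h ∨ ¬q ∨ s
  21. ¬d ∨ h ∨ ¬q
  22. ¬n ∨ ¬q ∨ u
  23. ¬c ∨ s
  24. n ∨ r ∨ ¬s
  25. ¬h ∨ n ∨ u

c: False, r: False, h: False, s: False, n: False, q: False, d: True, u: True

Set c = False.
Set r = False.
Set h = False.
Try s = True:
  (¬n ∨ ¬s) forces n = False.
  clause (h ∨ n ∨ ¬s) is falsified — backtrack.
So s = False.
  then (¬n ∨ s) forces n = False.
  then (n ∨ ¬q ∨ s) forces q = False.
  then (d ∨ r ∨ s) forces d = True.
  then (c ∨ ¬d ∨ u) forces u = True.
All clauses satisfied.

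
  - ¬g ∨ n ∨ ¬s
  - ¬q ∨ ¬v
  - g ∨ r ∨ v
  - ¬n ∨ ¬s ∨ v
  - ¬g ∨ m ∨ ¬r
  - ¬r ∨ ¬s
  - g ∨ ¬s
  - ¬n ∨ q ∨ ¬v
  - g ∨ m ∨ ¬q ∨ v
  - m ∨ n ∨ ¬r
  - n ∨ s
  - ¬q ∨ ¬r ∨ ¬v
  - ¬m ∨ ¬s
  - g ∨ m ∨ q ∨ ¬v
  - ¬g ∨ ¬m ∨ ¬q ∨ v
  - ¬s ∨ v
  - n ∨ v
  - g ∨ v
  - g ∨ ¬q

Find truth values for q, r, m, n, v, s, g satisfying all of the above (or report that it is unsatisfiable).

q = True, r = False, m = False, n = True, v = False, s = False, g = True

Set q = True.
  then (¬q ∨ ¬v) forces v = False.
  then (¬s ∨ v) forces s = False.
  then (n ∨ v) forces n = True.
  then (g ∨ v) forces g = True.
  then (¬g ∨ ¬m ∨ ¬q ∨ v) forces m = False.
  then (¬g ∨ m ∨ ¬r) forces r = False.
All clauses satisfied.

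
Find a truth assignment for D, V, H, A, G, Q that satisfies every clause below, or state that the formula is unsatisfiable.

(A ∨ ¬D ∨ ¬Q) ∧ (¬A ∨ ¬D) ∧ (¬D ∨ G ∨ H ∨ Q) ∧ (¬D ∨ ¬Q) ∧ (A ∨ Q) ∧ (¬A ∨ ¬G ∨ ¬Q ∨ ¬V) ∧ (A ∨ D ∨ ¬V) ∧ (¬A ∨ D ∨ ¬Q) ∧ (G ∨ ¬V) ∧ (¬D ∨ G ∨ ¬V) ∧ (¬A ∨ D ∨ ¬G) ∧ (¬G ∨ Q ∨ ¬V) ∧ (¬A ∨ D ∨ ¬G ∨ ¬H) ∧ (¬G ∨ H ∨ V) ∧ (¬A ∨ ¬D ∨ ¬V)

Try D = True:
  (¬A ∨ ¬D) forces A = False.
  (A ∨ ¬D ∨ ¬Q) forces Q = False.
  clause (A ∨ Q) is falsified — backtrack.
So D = False.
Try V = True:
  (A ∨ D ∨ ¬V) forces A = True.
  (¬A ∨ D ∨ ¬Q) forces Q = False.
  (G ∨ ¬V) forces G = True.
  clause (¬A ∨ D ∨ ¬G) is falsified — backtrack.
So V = False.
Set H = False.
  then (¬G ∨ H ∨ V) forces G = False.
Set A = False.
  then (A ∨ Q) forces Q = True.
All clauses satisfied.

D: False, V: False, H: False, A: False, G: False, Q: True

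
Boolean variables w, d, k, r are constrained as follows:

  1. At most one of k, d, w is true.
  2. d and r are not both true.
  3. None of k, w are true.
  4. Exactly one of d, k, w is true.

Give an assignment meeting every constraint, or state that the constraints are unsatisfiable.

w=F, d=T, k=F, r=F

  (1) {k, d, w}: 1 true — at most one ✓
  (2) d=T, r=F — not both ✓
  (3) {k, w}: 0 true — none ✓
  (4) {d, k, w}: 1 true — exactly one ✓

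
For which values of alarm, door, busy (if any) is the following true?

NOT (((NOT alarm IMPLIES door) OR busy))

alarm = False, door = False, busy = False

  NOT (((NOT alarm IMPLIES door) OR busy)) = True
    (NOT alarm IMPLIES door) OR busy = False
      NOT alarm IMPLIES door = False
        NOT alarm = True
The formula evaluates to True.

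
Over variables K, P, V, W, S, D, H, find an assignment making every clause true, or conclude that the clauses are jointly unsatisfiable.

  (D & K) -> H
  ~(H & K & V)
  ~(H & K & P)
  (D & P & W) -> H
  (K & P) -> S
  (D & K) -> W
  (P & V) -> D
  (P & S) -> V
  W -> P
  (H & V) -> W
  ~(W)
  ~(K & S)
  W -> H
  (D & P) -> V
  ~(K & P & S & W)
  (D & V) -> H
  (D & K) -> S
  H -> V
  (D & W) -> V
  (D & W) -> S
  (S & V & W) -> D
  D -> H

K: False, P: True, V: False, W: False, S: False, D: False, H: False

Unit clause (~W) forces W = False.
Set K = False.
Set P = True.
Try V = True:
  (~H | ~V | W) forces H = False.
  (~D | H) forces D = False.
  clause (D | ~P | ~V) is falsified — backtrack.
So V = False.
  then (~P | ~S | V) forces S = False.
  then (~D | ~P | V) forces D = False.
  then (~H | V) forces H = False.
All clauses satisfied.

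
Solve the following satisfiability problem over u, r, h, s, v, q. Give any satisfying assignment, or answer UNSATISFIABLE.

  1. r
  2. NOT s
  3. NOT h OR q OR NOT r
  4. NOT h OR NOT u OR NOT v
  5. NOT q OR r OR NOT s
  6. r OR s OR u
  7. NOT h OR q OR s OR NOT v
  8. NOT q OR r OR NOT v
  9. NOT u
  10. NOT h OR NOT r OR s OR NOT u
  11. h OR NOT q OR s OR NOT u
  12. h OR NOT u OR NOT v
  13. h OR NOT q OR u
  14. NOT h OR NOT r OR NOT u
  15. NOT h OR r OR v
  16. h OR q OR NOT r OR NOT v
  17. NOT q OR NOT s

u: False, r: True, h: True, s: False, v: True, q: True

Unit clause (r) forces r = True.
Unit clause (NOT s) forces s = False.
Unit clause (NOT u) forces u = False.
Set h = True.
  then (NOT h OR q OR NOT r) forces q = True.
Set v = True.
All clauses satisfied.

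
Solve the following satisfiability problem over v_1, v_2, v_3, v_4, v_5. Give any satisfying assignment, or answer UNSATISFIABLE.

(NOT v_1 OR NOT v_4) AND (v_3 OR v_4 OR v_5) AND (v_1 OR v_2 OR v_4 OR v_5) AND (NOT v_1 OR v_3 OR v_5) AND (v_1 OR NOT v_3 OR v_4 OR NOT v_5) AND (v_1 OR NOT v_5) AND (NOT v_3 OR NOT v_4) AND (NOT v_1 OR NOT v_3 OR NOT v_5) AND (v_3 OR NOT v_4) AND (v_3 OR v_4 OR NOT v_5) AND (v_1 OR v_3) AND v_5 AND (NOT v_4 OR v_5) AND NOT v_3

Case v_3 = True:
  Clause (NOT v_3) is falsified — contradiction.
Case v_3 = False:
  (v_3 OR NOT v_4) forces v_4 = False.
  (v_3 OR v_4 OR v_5) forces v_5 = True.
  Clause (v_3 OR v_4 OR NOT v_5) is falsified — contradiction.
Both cases fail, so the formula is unsatisfiable.

Unsatisfiable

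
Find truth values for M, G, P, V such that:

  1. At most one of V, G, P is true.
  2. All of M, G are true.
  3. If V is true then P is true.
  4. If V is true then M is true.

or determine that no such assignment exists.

M = True, G = True, P = False, V = False

  (1) {V, G, P}: 1 true — at most one ✓
  (2) {M, G}: all 2 true ✓
  (3) V=F ⇒ P: vacuous ✓
  (4) V=F ⇒ M: vacuous ✓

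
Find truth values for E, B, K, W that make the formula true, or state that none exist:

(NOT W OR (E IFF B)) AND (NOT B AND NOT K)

E = False, B = False, K = False, W = True

  NOT W OR (E IFF B) = True
    NOT W = False
    E IFF B = True
  NOT B AND NOT K = True
    NOT B = True
    NOT K = True
Both conjuncts True, so the formula holds.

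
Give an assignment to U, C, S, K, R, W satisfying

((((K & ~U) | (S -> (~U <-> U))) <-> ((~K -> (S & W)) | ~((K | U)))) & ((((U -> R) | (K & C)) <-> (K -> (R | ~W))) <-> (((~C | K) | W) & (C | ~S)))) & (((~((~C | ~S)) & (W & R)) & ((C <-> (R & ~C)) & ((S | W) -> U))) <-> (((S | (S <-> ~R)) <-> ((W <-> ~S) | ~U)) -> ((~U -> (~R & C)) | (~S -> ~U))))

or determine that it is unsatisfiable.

The conjunct ((~((~C | ~S)) & (W & R)) & ((C <-> (R & ~C)) & ((S | W) -> U))) <-> (((S | (S <-> ~R)) <-> ((W <-> ~S) | ~U)) -> ((~U -> (~R & C)) | (~S -> ~U))) is unsatisfiable on its own:
  S = True: simplifies to (~(~C) & (W & R)) & ((C <-> (R & ~C)) & U).
    C = True: the conjunct C <-> (R & ~C) becomes True <-> (R & False) = False.
    C = False: the conjunct ~(~C) becomes ~(~False) = False.
  S = False: simplifies to ~(((R <-> (W | ~U)) -> ((~U -> (~R & C)) | ~U))).
    U = True: this becomes ~(((R <-> W) -> True)) = False.
    U = False: this becomes ~((R -> True)) = False.
So the whole conjunction is unsatisfiable.

No satisfying assignment exists.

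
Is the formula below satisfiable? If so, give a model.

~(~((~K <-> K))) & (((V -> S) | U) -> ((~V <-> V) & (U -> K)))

The formula is unsatisfiable.

The conjunct ~(~((~K <-> K))) is unsatisfiable on its own:
  K=F: evaluates to False.
  K=T: evaluates to False.
So the whole conjunction is unsatisfiable.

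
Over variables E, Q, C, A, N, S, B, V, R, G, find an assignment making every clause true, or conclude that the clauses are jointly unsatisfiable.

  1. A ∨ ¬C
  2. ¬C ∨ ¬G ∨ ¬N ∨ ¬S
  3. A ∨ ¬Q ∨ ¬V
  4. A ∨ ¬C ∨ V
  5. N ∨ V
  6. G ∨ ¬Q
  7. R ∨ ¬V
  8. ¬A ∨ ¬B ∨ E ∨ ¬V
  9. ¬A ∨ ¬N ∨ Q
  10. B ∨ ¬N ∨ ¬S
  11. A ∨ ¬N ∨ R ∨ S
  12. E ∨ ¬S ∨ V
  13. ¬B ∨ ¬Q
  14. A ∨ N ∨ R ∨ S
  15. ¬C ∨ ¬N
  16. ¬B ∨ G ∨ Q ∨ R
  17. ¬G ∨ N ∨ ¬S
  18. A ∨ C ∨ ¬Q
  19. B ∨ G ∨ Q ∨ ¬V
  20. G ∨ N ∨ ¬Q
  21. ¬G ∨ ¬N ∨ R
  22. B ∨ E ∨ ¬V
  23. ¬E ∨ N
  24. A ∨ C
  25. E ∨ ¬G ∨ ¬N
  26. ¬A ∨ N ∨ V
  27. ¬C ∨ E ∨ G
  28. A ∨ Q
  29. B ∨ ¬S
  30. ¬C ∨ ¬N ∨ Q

E: True; Q: True; C: False; A: True; N: True; S: False; B: False; V: False; R: True; G: True

Set E = True.
  then (¬E ∨ N) forces N = True.
  then (¬C ∨ ¬N) forces C = False.
  then (A ∨ C) forces A = True.
  then (¬A ∨ ¬N ∨ Q) forces Q = True.
  then (¬B ∨ ¬Q) forces B = False.
  then (B ∨ ¬S) forces S = False.
  then (G ∨ ¬Q) forces G = True.
  then (¬G ∨ ¬N ∨ R) forces R = True.
Set V = False.
All clauses satisfied.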